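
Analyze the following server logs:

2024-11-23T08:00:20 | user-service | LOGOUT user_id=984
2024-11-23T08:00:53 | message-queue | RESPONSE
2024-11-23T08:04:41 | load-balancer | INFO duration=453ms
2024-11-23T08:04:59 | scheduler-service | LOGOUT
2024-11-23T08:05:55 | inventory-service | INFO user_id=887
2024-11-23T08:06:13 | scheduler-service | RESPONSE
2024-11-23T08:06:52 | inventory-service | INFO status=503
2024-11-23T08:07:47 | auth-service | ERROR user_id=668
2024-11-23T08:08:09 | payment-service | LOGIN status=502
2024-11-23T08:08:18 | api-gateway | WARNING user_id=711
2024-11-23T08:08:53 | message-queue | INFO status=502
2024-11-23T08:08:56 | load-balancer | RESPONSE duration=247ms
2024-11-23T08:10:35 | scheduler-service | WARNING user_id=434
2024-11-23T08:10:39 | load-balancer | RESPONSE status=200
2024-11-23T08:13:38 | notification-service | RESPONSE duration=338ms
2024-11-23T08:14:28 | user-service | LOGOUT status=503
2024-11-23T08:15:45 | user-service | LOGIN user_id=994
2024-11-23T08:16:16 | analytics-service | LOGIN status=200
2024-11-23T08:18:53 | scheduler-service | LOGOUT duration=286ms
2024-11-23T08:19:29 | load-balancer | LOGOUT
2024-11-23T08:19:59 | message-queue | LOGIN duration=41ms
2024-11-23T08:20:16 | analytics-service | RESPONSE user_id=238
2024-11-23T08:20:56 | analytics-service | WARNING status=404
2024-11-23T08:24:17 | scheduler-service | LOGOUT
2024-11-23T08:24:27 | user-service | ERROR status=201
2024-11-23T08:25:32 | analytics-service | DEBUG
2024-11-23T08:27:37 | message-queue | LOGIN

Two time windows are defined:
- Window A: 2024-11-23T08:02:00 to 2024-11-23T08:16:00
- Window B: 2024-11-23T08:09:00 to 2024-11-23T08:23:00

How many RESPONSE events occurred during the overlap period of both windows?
2

To find overlap events:

1. Window A: 2024-11-23T08:02:00 to 2024-11-23T08:16:00
2. Window B: 2024-11-23T08:09:00 to 2024-11-23T08:23:00
3. Overlap period: 2024-11-23T08:09:00 to 2024-11-23T08:16:00
4. Count RESPONSE events in overlap: 2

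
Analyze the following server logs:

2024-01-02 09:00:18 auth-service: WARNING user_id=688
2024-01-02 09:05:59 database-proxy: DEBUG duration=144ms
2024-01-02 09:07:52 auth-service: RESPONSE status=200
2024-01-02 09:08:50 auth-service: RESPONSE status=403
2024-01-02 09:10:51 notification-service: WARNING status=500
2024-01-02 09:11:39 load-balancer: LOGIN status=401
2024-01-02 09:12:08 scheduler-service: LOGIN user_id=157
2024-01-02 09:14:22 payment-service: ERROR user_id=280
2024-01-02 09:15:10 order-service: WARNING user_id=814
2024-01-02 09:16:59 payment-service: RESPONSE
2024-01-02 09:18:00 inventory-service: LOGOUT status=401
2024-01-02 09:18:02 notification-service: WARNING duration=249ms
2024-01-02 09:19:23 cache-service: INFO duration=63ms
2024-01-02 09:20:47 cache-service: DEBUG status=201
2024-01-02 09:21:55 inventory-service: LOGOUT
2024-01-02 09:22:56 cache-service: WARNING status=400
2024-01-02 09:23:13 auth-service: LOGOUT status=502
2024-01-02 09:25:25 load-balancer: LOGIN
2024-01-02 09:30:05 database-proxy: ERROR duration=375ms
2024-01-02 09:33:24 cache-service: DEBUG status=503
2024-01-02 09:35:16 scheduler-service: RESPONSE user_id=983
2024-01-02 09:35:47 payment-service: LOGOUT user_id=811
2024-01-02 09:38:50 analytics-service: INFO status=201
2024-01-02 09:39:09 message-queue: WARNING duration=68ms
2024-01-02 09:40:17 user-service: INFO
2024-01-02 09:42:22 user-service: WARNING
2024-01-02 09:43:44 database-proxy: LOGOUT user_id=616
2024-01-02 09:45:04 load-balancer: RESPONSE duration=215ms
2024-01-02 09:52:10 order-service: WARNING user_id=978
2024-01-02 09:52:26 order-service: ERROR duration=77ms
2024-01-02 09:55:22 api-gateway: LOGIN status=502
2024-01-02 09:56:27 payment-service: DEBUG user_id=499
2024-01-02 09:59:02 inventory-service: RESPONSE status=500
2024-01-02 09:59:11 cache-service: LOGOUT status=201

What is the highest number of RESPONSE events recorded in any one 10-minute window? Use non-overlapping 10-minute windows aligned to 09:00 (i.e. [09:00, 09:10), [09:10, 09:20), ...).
2

To find the burst window:

1. Divide the log period into non-overlapping 10-minute windows starting at 09:00
2. Count RESPONSE events in each window
3. Find the window with maximum count
4. Maximum events in a window: 2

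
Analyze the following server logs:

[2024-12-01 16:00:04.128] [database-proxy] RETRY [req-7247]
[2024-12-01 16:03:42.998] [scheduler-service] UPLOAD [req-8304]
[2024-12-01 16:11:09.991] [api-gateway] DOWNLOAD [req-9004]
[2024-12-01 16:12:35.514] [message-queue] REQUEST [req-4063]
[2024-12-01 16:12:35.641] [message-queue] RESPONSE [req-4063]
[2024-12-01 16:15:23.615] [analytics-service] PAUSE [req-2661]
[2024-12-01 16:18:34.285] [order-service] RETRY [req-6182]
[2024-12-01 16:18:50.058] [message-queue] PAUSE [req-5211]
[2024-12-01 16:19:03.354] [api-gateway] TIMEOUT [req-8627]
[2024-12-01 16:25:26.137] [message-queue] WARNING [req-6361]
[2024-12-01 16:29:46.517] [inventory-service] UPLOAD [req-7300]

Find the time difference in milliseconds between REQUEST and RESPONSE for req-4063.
127

To calculate latency:

1. Find REQUEST with id req-4063: 2024-12-01 16:12:35.514
2. Find RESPONSE with id req-4063: 2024-12-01 16:12:35.641
3. Latency: 2024-12-01 16:12:35.641 - 2024-12-01 16:12:35.514 = 127ms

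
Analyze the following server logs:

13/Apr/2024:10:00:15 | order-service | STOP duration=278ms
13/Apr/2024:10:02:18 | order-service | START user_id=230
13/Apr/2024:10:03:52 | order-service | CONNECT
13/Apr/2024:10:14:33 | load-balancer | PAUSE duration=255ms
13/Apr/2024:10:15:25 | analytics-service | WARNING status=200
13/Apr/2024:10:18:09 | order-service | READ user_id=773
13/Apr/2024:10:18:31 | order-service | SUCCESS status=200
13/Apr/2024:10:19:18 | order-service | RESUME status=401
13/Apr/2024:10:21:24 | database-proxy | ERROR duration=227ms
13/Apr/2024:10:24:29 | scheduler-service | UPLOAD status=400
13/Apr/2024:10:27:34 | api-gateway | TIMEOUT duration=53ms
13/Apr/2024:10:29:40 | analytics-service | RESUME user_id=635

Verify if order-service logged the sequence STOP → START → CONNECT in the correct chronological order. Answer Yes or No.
Yes

To verify sequence order:

1. Find all events in sequence STOP → START → CONNECT for order-service
2. Extract their timestamps
3. Check if timestamps are in ascending order
4. Result: Yes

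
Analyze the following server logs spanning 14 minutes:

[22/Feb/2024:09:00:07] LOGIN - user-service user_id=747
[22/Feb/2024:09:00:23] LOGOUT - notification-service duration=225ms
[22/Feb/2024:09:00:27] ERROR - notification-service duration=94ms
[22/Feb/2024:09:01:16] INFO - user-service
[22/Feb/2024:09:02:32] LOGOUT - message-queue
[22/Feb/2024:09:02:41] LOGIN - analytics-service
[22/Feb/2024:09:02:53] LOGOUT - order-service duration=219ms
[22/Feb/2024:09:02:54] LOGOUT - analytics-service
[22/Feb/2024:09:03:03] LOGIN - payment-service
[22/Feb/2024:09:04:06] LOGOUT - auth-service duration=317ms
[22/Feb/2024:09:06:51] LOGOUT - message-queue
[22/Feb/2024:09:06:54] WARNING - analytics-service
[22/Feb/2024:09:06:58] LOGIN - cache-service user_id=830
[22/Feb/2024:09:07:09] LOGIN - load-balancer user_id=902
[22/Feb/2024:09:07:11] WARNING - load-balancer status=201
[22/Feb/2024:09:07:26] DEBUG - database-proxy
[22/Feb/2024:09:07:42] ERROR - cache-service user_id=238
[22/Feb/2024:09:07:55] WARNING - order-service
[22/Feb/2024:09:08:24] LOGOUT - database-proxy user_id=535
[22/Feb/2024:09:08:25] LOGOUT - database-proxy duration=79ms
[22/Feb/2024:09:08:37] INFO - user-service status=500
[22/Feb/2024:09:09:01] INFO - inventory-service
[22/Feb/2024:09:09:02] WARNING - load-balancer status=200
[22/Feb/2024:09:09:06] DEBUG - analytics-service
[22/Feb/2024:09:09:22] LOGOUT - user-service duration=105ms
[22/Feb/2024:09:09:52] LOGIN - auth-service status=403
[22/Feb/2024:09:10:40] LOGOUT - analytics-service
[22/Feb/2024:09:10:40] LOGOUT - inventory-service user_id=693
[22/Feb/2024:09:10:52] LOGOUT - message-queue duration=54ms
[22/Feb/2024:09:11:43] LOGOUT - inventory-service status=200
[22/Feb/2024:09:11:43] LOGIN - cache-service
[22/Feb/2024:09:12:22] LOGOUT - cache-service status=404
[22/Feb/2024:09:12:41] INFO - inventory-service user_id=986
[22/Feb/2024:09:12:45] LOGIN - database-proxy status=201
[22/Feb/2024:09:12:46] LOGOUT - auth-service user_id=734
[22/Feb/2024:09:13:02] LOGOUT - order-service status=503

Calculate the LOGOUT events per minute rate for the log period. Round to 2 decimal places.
1.14

To calculate the rate:

1. Count total LOGOUT events: 16
2. Total time period: 14 minutes
3. Rate = 16 / 14 = 1.14 events per minute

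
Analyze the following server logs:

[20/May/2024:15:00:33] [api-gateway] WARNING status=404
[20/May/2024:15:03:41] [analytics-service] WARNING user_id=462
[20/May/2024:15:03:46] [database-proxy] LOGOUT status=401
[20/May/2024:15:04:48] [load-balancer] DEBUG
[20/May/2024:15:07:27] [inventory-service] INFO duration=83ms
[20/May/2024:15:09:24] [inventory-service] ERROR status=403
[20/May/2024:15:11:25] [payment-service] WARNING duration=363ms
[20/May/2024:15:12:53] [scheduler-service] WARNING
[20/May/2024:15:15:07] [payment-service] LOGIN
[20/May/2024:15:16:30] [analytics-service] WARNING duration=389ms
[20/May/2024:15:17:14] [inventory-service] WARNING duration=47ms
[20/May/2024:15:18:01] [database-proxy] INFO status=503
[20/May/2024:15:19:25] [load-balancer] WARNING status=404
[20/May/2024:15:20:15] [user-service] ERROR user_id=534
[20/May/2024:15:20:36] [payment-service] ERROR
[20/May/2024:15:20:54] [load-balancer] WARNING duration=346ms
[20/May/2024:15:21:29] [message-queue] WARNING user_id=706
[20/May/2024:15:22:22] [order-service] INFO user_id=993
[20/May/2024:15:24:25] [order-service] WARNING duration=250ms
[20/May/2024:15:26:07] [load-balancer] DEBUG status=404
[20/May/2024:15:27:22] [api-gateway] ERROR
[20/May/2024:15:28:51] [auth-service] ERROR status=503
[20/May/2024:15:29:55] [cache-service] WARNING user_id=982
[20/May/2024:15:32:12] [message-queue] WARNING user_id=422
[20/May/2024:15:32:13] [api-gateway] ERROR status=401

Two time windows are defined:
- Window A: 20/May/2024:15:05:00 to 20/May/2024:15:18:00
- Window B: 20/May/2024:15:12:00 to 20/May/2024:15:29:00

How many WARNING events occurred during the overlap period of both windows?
3

To find overlap events:

1. Window A: 20/May/2024:15:05:00 to 20/May/2024:15:18:00
2. Window B: 20/May/2024:15:12:00 to 20/May/2024:15:29:00
3. Overlap period: 20/May/2024:15:12:00 to 20/May/2024:15:18:00
4. Count WARNING events in overlap: 3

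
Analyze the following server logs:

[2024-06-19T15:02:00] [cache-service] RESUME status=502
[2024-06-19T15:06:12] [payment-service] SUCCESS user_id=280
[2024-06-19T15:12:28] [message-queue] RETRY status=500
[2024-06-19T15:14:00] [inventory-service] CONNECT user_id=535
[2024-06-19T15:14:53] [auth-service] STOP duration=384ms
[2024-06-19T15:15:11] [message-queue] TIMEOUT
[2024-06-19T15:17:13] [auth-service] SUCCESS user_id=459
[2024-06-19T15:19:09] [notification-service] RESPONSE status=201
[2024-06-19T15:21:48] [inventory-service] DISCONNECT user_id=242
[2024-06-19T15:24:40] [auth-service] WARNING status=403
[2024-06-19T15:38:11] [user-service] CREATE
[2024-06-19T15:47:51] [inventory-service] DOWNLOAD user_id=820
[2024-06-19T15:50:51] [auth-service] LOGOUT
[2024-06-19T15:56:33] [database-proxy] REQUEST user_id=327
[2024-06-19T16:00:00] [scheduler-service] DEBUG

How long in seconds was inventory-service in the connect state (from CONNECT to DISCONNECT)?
468

To calculate state duration:

1. Find CONNECT event for inventory-service: 2024-06-19T15:14:00
2. Find DISCONNECT event for inventory-service: 2024-06-19T15:21:48
3. Calculate duration: 2024-06-19T15:21:48 - 2024-06-19T15:14:00 = 468 seconds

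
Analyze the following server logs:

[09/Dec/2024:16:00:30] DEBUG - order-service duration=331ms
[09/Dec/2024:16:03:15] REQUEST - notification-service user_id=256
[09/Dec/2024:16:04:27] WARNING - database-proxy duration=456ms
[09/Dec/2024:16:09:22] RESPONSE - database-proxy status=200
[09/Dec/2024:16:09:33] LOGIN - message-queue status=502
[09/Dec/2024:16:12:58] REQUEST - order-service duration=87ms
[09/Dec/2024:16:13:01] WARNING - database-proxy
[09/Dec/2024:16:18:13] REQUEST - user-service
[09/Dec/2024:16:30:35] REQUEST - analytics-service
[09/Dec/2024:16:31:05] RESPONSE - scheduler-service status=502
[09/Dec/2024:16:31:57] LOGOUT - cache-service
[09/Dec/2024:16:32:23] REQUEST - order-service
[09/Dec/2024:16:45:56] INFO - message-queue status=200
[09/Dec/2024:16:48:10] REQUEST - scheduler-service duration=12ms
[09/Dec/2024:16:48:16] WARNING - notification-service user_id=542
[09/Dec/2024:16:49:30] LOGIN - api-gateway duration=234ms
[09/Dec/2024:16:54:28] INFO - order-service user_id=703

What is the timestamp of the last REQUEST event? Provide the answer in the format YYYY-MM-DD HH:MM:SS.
2024-12-09 16:48:10

To find the last event:

1. Filter for all REQUEST events
2. Sort by timestamp
3. Select the last one
4. Timestamp: 2024-12-09 16:48:10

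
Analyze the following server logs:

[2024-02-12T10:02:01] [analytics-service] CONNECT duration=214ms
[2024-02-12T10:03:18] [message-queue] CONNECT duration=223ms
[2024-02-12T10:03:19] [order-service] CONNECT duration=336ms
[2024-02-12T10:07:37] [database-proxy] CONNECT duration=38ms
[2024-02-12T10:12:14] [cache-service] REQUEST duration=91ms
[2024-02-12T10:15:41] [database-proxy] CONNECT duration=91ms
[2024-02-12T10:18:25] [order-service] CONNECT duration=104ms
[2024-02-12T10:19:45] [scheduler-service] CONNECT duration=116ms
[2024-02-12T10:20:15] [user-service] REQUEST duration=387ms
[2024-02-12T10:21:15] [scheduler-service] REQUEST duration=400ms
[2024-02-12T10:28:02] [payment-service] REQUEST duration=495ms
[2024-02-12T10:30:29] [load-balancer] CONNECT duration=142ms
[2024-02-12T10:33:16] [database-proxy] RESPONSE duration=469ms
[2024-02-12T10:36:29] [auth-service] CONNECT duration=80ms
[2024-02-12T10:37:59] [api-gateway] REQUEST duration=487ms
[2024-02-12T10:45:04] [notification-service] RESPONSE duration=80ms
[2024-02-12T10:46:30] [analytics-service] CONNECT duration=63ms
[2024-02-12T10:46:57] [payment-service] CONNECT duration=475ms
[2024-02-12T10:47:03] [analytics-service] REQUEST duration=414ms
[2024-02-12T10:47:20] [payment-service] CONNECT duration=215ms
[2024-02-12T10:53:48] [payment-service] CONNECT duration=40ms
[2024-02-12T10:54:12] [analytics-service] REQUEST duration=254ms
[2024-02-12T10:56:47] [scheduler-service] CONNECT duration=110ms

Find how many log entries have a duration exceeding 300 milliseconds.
8

To count timeouts:

1. Threshold: 300ms
2. Extract duration from each log entry
3. Count entries where duration > 300
4. Timeout count: 8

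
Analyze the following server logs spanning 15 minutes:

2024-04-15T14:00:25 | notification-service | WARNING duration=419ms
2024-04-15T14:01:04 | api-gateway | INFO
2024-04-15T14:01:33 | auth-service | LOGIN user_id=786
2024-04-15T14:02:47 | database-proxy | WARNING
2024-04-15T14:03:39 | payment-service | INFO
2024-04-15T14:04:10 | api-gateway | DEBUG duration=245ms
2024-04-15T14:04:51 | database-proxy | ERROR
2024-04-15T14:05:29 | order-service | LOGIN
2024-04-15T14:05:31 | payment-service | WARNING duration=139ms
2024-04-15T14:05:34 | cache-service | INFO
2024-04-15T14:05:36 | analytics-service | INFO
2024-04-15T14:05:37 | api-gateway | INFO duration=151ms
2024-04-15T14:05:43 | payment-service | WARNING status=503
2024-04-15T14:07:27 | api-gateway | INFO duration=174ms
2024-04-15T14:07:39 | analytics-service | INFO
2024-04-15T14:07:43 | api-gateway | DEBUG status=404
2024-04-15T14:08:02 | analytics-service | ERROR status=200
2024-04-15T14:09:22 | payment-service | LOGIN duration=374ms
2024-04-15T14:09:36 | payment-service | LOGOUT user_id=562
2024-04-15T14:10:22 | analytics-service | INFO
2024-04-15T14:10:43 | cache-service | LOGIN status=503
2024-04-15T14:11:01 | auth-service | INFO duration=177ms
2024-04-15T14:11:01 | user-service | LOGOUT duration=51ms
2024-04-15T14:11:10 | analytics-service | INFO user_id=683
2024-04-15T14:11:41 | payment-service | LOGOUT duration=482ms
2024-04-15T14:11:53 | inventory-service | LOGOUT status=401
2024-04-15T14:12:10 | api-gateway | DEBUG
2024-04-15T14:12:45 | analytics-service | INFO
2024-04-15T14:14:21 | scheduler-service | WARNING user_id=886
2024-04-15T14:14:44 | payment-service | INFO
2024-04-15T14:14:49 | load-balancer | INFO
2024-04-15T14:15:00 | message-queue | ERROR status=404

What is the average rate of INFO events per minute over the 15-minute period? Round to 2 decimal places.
0.87

To calculate the rate:

1. Count total INFO events: 13
2. Total time period: 15 minutes
3. Rate = 13 / 15 = 0.87 events per minute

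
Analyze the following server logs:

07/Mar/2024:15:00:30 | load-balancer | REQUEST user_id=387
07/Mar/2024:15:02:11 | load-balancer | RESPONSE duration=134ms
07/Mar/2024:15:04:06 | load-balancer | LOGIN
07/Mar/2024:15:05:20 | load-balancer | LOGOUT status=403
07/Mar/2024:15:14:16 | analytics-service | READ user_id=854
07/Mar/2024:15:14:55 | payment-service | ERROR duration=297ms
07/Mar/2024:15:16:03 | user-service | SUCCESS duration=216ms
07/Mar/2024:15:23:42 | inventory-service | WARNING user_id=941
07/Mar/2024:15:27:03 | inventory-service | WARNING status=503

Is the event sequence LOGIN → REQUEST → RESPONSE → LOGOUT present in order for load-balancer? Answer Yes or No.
No

To verify sequence order:

1. Find all events in sequence LOGIN → REQUEST → RESPONSE → LOGOUT for load-balancer
2. Extract their timestamps
3. Check if timestamps are in ascending order
4. Result: No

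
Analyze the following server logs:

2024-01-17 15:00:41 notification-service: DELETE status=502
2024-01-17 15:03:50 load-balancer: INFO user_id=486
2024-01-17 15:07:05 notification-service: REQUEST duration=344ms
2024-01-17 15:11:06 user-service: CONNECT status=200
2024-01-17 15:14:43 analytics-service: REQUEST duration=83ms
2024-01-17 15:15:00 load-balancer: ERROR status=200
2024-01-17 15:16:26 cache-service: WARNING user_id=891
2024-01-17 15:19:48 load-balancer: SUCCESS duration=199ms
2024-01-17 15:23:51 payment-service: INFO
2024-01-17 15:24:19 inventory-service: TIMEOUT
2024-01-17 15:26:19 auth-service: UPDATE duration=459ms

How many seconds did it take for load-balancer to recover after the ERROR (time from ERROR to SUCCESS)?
288

To calculate recovery time:

1. Find ERROR event for load-balancer: 2024-01-17 15:15:00
2. Find next SUCCESS event for load-balancer: 2024-01-17 15:19:48
3. Recovery time: 2024-01-17 15:19:48 - 2024-01-17 15:15:00 = 288 seconds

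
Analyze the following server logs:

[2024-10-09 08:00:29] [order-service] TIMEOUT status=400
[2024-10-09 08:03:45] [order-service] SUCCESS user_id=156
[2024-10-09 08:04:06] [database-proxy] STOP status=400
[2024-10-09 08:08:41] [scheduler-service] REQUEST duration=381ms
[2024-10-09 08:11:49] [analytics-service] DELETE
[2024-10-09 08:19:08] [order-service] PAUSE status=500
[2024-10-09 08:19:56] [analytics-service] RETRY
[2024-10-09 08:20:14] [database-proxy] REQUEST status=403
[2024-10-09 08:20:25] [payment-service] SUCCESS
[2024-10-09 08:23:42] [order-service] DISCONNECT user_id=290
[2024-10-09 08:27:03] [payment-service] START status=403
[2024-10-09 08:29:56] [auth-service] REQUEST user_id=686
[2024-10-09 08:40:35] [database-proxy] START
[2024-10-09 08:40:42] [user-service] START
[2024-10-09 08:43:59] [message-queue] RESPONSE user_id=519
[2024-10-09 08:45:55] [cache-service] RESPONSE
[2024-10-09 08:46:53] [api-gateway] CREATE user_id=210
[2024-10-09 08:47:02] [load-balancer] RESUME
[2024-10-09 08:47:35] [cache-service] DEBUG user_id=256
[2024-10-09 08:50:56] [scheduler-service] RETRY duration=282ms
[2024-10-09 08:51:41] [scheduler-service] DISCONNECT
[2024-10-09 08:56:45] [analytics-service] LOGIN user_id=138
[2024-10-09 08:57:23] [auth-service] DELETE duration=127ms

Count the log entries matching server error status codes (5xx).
1

To find matching entries:

1. Pattern to match: server error status codes (5xx)
2. Scan each log entry for the pattern
3. Count matches: 1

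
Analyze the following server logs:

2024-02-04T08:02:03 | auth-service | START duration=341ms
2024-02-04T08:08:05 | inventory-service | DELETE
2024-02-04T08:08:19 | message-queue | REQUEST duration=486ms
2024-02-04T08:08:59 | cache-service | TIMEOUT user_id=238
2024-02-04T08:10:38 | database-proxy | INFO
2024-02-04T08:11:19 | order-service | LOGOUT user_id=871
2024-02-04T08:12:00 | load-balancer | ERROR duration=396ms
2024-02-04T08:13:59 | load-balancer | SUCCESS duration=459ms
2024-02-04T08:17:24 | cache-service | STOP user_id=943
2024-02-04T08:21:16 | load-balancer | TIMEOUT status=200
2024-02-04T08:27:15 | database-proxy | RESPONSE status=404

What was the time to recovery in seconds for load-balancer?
119

To calculate recovery time:

1. Find ERROR event for load-balancer: 2024-02-04T08:12:00
2. Find next SUCCESS event for load-balancer: 2024-02-04T08:13:59
3. Recovery time: 2024-02-04T08:13:59 - 2024-02-04T08:12:00 = 119 seconds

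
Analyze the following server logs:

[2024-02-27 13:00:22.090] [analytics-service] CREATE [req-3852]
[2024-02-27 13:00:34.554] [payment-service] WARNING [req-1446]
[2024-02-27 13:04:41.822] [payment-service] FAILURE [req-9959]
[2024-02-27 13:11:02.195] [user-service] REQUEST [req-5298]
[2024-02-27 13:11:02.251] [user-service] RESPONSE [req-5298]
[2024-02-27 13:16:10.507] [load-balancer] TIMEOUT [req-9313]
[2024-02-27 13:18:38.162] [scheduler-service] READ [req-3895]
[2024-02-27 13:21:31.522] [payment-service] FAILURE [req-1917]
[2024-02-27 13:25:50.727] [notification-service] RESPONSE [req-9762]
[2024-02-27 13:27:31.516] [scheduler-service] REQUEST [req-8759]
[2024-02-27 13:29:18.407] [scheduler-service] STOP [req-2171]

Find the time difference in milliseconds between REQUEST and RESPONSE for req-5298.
56

To calculate latency:

1. Find REQUEST with id req-5298: 2024-02-27 13:11:02.195
2. Find RESPONSE with id req-5298: 2024-02-27 13:11:02.251
3. Latency: 2024-02-27 13:11:02.251 - 2024-02-27 13:11:02.195 = 56ms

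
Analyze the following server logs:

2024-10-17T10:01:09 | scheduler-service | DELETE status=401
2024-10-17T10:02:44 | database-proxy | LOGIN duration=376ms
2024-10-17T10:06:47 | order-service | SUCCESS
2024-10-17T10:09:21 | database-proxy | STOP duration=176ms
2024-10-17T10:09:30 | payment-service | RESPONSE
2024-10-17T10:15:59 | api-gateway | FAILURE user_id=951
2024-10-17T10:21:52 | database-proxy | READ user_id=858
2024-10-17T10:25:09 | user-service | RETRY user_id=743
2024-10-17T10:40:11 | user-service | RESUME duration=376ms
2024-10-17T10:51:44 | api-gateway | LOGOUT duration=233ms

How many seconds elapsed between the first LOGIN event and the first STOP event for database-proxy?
397

To find the time between events:

1. Locate the first LOGIN event for database-proxy: 2024-10-17T10:02:44
2. Locate the first STOP event for database-proxy: 2024-10-17T10:09:21
3. Calculate the difference: 2024-10-17T10:09:21 - 2024-10-17T10:02:44 = 397 seconds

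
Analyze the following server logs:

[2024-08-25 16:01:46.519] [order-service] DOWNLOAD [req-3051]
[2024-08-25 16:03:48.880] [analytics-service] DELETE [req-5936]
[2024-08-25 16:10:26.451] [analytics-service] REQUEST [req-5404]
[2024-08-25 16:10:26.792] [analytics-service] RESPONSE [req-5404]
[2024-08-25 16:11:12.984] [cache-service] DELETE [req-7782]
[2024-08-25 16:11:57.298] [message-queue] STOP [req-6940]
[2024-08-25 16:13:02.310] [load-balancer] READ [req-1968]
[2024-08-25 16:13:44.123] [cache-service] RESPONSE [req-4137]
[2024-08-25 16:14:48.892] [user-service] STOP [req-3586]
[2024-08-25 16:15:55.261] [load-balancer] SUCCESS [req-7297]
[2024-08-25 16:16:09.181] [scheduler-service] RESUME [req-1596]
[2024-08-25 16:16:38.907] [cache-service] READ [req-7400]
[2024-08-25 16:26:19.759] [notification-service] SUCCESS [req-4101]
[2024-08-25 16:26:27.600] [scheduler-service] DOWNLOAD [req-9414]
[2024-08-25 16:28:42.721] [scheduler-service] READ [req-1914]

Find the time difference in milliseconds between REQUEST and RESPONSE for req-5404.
341

To calculate latency:

1. Find REQUEST with id req-5404: 2024-08-25 16:10:26.451
2. Find RESPONSE with id req-5404: 2024-08-25 16:10:26.792
3. Latency: 2024-08-25 16:10:26.792 - 2024-08-25 16:10:26.451 = 341ms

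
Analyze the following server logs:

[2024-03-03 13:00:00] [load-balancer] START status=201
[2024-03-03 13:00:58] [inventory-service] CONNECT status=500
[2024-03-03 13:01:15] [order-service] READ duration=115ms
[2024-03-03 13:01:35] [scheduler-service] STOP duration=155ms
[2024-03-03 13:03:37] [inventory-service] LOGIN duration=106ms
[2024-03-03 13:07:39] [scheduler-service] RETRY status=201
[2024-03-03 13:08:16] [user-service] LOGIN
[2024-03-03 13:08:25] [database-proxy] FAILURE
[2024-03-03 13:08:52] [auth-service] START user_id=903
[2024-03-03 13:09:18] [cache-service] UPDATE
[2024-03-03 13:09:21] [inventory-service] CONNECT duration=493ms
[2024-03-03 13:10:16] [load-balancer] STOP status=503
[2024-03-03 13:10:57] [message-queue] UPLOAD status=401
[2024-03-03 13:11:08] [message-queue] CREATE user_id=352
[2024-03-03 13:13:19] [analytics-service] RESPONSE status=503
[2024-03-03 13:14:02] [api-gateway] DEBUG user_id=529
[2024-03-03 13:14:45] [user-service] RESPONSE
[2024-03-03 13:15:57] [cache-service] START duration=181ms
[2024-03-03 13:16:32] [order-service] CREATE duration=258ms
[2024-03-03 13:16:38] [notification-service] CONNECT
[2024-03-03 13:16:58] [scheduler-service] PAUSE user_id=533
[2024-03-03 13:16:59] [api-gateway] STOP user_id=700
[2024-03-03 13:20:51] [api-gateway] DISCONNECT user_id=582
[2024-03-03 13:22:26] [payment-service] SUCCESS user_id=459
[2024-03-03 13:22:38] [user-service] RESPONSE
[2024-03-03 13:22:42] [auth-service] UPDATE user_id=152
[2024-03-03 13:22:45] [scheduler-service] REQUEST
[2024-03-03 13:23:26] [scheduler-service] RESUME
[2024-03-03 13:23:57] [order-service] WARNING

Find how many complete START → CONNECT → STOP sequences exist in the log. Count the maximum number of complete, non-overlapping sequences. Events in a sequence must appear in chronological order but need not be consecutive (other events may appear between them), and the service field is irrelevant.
3

To count sequences:

1. Look for pattern: START → CONNECT → STOP
2. Greedily scan the log in chronological order, matching each sequence element in turn (ignoring service)
3. Each time the full pattern completes, increment the count and restart matching from the next event
4. Complete non-overlapping sequences found: 3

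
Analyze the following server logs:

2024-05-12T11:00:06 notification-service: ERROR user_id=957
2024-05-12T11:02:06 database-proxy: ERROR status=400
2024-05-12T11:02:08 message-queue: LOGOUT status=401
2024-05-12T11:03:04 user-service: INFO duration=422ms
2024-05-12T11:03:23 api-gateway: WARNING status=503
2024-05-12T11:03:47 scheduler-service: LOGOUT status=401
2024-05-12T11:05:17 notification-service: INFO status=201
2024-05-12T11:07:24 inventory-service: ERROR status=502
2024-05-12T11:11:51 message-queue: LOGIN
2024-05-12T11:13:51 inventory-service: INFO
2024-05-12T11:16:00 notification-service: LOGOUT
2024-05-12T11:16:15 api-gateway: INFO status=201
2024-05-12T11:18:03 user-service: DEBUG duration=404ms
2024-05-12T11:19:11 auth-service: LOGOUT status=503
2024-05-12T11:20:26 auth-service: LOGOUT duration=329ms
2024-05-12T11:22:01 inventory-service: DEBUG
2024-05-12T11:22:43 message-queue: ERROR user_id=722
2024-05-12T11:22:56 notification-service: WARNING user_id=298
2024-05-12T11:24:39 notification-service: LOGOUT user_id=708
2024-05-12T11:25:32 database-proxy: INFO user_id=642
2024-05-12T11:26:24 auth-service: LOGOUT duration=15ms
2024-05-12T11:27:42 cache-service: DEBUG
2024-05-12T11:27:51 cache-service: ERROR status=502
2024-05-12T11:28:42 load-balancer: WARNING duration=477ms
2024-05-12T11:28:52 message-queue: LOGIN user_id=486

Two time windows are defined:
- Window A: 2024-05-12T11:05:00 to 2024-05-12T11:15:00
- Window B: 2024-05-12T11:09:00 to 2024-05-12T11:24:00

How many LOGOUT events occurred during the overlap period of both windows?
0

To find overlap events:

1. Window A: 2024-05-12T11:05:00 to 2024-05-12T11:15:00
2. Window B: 2024-05-12T11:09:00 to 2024-05-12T11:24:00
3. Overlap period: 2024-05-12T11:09:00 to 2024-05-12T11:15:00
4. Count LOGOUT events in overlap: 0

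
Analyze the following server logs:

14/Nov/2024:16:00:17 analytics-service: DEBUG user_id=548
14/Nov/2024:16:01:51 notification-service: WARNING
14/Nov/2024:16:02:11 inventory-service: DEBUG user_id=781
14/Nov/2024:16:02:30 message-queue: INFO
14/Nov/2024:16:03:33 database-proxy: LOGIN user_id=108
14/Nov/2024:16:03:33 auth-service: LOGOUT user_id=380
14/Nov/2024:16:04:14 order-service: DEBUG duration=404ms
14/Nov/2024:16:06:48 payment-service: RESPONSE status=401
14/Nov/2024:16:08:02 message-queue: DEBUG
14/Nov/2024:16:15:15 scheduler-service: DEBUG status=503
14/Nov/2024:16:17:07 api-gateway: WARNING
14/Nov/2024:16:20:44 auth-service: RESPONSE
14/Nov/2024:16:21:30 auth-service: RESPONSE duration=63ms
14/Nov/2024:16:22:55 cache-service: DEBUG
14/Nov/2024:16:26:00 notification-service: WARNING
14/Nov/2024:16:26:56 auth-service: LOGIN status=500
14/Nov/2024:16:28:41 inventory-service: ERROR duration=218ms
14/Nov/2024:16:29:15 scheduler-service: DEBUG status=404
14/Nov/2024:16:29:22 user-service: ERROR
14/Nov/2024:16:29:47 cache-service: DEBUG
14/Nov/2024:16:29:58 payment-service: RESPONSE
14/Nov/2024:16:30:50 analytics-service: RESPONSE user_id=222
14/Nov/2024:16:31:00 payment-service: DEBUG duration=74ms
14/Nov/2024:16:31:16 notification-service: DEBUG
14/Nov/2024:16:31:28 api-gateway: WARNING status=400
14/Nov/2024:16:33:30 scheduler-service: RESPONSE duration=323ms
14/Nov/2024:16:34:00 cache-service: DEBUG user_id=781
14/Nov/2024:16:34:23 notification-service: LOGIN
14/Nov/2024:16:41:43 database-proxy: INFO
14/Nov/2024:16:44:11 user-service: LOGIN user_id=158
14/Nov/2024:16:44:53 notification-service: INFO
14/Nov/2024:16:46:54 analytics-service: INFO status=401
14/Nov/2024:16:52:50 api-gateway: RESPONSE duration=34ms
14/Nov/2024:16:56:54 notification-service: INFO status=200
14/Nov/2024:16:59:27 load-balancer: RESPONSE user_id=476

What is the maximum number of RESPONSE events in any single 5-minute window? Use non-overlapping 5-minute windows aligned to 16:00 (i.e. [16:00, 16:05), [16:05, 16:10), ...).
2

To find the burst window:

1. Divide the log period into non-overlapping 5-minute windows starting at 16:00
2. Count RESPONSE events in each window
3. Find the window with maximum count
4. Maximum events in a window: 2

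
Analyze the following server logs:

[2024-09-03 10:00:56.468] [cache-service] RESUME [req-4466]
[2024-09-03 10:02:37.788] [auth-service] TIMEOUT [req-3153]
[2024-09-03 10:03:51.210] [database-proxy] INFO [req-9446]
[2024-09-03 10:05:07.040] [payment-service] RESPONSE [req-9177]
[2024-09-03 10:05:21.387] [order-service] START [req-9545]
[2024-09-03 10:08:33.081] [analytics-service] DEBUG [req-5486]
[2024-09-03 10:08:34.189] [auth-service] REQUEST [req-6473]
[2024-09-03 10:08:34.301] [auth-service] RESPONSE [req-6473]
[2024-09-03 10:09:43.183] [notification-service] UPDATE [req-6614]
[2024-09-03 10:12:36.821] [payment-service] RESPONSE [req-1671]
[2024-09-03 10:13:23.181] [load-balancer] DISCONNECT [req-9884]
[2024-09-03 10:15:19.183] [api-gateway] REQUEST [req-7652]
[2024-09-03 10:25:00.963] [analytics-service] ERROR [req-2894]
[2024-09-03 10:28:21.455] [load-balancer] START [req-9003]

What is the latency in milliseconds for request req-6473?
112

To calculate latency:

1. Find REQUEST with id req-6473: 2024-09-03 10:08:34.189
2. Find RESPONSE with id req-6473: 2024-09-03 10:08:34.301
3. Latency: 2024-09-03 10:08:34.301 - 2024-09-03 10:08:34.189 = 112ms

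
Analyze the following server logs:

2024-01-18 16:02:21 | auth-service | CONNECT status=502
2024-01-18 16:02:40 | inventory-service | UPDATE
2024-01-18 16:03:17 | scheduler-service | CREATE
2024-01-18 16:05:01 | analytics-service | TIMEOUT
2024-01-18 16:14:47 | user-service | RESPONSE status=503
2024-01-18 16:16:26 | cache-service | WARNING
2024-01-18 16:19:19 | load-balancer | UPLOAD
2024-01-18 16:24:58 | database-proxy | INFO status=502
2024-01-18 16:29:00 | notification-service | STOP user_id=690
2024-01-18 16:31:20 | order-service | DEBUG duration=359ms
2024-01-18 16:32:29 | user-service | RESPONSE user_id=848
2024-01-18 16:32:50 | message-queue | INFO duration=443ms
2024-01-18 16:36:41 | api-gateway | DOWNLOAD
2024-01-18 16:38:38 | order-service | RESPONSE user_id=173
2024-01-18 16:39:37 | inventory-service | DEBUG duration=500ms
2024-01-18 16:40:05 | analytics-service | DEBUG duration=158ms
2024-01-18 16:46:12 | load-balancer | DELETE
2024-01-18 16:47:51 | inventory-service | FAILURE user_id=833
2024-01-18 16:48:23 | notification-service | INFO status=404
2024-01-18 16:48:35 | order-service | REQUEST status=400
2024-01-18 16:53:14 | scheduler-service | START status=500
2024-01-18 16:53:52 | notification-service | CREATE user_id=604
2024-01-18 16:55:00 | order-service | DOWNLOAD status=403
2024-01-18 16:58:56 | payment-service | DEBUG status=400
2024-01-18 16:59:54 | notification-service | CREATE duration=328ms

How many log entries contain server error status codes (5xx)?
4

To find matching entries:

1. Pattern to match: server error status codes (5xx)
2. Scan each log entry for the pattern
3. Count matches: 4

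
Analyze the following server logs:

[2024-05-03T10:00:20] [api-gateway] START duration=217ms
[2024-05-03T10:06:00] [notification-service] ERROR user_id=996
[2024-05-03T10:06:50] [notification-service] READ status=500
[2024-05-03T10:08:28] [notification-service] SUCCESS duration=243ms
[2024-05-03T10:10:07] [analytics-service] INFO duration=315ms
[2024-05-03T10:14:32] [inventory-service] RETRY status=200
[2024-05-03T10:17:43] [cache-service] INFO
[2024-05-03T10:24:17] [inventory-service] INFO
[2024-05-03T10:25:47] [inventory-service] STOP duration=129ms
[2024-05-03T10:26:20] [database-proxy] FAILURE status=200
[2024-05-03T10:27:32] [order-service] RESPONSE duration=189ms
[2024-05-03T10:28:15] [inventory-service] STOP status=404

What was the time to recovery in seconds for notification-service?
148

To calculate recovery time:

1. Find ERROR event for notification-service: 2024-05-03T10:06:00
2. Find next SUCCESS event for notification-service: 2024-05-03T10:08:28
3. Recovery time: 2024-05-03T10:08:28 - 2024-05-03T10:06:00 = 148 seconds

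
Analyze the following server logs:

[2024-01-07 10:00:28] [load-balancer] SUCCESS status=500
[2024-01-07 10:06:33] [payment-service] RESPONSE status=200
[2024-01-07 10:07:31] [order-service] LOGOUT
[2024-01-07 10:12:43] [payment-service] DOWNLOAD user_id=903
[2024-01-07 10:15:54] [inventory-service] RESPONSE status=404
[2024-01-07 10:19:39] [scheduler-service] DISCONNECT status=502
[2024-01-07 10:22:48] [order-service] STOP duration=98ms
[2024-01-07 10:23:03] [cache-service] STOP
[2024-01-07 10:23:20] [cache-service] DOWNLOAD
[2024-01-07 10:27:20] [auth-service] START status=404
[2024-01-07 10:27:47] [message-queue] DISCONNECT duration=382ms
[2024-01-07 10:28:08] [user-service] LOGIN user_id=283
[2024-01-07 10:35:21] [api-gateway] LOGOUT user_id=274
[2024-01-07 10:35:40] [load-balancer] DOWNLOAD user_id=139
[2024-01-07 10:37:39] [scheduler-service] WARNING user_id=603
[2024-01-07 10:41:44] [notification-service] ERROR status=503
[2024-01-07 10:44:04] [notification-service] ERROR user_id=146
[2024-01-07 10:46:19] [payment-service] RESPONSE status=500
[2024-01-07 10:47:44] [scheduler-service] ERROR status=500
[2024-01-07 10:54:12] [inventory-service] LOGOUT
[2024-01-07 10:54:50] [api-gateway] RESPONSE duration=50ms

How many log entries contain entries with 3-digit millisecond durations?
1

To find matching entries:

1. Pattern to match: entries with 3-digit millisecond durations
2. Scan each log entry for the pattern
3. Count matches: 1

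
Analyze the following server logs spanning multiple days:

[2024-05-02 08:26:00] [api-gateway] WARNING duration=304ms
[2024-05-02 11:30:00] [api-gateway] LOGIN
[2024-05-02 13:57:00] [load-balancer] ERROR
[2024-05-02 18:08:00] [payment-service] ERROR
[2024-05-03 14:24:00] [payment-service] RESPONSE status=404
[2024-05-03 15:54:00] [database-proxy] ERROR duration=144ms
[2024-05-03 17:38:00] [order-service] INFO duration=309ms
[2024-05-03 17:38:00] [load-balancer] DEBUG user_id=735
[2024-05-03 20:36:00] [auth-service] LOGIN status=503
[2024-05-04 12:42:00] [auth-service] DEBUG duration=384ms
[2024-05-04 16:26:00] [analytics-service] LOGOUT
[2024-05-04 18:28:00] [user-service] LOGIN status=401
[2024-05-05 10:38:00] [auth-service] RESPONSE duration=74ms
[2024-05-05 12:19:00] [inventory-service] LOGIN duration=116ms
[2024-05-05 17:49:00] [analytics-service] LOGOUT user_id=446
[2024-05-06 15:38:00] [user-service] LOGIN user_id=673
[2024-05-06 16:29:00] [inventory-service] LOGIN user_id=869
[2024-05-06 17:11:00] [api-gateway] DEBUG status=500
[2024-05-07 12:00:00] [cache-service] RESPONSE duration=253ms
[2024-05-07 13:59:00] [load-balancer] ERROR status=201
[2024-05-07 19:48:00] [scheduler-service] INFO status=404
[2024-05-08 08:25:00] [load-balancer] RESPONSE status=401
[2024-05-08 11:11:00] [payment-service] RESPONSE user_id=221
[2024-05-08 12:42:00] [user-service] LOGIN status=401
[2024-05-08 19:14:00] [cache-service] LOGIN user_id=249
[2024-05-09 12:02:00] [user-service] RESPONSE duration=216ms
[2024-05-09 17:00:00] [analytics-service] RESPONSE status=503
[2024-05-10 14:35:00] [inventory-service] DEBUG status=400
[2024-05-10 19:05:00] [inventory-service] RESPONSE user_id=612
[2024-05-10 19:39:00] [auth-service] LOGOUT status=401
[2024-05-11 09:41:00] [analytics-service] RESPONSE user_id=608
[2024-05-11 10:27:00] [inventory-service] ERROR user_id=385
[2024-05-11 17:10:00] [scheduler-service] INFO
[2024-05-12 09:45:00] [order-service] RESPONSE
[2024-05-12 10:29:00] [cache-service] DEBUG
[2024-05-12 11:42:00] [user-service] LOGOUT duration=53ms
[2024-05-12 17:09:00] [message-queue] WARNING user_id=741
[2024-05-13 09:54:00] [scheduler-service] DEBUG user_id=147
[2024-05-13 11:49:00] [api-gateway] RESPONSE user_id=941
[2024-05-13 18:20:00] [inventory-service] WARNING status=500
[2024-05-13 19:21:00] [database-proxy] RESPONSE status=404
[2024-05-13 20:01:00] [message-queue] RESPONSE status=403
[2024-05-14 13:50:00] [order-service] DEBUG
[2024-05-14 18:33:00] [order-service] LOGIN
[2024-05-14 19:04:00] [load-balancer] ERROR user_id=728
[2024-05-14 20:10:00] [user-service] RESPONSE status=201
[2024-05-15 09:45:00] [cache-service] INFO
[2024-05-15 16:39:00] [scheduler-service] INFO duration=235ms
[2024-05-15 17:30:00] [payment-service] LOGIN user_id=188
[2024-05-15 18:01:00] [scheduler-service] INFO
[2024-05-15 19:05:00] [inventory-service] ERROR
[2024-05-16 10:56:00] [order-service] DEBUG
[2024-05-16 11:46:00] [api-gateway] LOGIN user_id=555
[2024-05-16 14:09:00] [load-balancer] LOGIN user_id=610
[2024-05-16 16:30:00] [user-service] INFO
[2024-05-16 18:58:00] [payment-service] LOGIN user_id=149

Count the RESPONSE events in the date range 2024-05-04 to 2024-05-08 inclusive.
4

To filter by date range:

1. Date range: 2024-05-04 through 2024-05-08, both dates inclusive
2. Filter for RESPONSE events whose date falls in this range
3. Count matching events: 4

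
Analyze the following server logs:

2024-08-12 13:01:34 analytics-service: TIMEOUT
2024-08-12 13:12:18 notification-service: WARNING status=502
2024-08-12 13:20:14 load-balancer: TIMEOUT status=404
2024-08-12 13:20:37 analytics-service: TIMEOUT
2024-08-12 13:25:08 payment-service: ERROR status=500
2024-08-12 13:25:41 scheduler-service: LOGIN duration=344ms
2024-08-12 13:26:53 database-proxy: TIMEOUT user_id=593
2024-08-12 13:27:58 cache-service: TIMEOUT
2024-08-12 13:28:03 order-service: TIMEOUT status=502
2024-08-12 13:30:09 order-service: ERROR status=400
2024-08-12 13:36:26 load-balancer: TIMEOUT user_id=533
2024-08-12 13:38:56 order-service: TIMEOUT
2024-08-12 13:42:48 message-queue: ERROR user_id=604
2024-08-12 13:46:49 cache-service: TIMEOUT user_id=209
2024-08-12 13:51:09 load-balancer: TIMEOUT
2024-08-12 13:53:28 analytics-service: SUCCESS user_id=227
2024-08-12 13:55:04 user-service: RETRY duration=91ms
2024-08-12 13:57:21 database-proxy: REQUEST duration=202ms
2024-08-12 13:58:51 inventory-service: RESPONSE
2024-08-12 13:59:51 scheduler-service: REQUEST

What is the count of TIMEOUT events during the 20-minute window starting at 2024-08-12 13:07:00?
3

To count events in the time window:

1. Window boundaries: 2024-08-12 13:07:00 to 2024-08-12 13:27:00
2. Filter for TIMEOUT events within this window
3. Count matching events: 3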